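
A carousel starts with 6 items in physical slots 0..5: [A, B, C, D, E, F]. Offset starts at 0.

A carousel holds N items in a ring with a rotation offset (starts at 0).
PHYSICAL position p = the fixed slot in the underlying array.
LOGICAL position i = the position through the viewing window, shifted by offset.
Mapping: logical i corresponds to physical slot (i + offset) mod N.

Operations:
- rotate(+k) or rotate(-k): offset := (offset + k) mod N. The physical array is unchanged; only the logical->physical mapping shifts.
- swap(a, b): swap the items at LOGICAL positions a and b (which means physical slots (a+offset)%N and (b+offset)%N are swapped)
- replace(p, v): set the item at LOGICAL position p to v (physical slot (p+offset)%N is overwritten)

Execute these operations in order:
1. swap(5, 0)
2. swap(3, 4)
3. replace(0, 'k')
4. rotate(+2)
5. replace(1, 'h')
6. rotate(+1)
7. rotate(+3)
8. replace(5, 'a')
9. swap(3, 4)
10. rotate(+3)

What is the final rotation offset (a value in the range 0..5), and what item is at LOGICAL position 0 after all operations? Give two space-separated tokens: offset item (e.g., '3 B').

After op 1 (swap(5, 0)): offset=0, physical=[F,B,C,D,E,A], logical=[F,B,C,D,E,A]
After op 2 (swap(3, 4)): offset=0, physical=[F,B,C,E,D,A], logical=[F,B,C,E,D,A]
After op 3 (replace(0, 'k')): offset=0, physical=[k,B,C,E,D,A], logical=[k,B,C,E,D,A]
After op 4 (rotate(+2)): offset=2, physical=[k,B,C,E,D,A], logical=[C,E,D,A,k,B]
After op 5 (replace(1, 'h')): offset=2, physical=[k,B,C,h,D,A], logical=[C,h,D,A,k,B]
After op 6 (rotate(+1)): offset=3, physical=[k,B,C,h,D,A], logical=[h,D,A,k,B,C]
After op 7 (rotate(+3)): offset=0, physical=[k,B,C,h,D,A], logical=[k,B,C,h,D,A]
After op 8 (replace(5, 'a')): offset=0, physical=[k,B,C,h,D,a], logical=[k,B,C,h,D,a]
After op 9 (swap(3, 4)): offset=0, physical=[k,B,C,D,h,a], logical=[k,B,C,D,h,a]
After op 10 (rotate(+3)): offset=3, physical=[k,B,C,D,h,a], logical=[D,h,a,k,B,C]

Answer: 3 D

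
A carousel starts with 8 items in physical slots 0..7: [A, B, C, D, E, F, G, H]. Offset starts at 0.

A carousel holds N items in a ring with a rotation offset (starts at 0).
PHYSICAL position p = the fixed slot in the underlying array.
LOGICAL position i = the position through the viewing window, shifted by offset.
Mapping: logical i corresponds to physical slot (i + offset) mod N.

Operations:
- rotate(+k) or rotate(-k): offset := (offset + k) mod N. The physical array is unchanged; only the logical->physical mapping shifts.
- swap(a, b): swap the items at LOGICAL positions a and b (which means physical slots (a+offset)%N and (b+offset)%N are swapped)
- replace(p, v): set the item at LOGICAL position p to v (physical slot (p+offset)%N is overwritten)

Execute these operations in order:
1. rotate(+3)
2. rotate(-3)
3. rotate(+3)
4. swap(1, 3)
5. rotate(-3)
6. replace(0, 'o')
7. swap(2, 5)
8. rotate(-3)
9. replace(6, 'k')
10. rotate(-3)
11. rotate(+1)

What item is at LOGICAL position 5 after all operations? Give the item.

Answer: o

Derivation:
After op 1 (rotate(+3)): offset=3, physical=[A,B,C,D,E,F,G,H], logical=[D,E,F,G,H,A,B,C]
After op 2 (rotate(-3)): offset=0, physical=[A,B,C,D,E,F,G,H], logical=[A,B,C,D,E,F,G,H]
After op 3 (rotate(+3)): offset=3, physical=[A,B,C,D,E,F,G,H], logical=[D,E,F,G,H,A,B,C]
After op 4 (swap(1, 3)): offset=3, physical=[A,B,C,D,G,F,E,H], logical=[D,G,F,E,H,A,B,C]
After op 5 (rotate(-3)): offset=0, physical=[A,B,C,D,G,F,E,H], logical=[A,B,C,D,G,F,E,H]
After op 6 (replace(0, 'o')): offset=0, physical=[o,B,C,D,G,F,E,H], logical=[o,B,C,D,G,F,E,H]
After op 7 (swap(2, 5)): offset=0, physical=[o,B,F,D,G,C,E,H], logical=[o,B,F,D,G,C,E,H]
After op 8 (rotate(-3)): offset=5, physical=[o,B,F,D,G,C,E,H], logical=[C,E,H,o,B,F,D,G]
After op 9 (replace(6, 'k')): offset=5, physical=[o,B,F,k,G,C,E,H], logical=[C,E,H,o,B,F,k,G]
After op 10 (rotate(-3)): offset=2, physical=[o,B,F,k,G,C,E,H], logical=[F,k,G,C,E,H,o,B]
After op 11 (rotate(+1)): offset=3, physical=[o,B,F,k,G,C,E,H], logical=[k,G,C,E,H,o,B,F]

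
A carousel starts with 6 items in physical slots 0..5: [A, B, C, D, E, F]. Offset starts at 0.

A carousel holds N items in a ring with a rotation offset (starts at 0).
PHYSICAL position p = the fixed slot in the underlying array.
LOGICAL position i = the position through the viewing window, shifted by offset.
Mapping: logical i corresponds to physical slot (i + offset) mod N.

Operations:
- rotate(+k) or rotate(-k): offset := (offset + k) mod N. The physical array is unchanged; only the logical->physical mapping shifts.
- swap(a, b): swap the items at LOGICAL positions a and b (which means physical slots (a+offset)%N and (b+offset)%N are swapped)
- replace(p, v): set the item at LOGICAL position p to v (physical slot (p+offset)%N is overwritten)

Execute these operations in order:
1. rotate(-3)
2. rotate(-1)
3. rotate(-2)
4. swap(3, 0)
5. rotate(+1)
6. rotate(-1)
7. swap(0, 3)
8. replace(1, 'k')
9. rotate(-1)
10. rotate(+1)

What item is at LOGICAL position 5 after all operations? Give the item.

After op 1 (rotate(-3)): offset=3, physical=[A,B,C,D,E,F], logical=[D,E,F,A,B,C]
After op 2 (rotate(-1)): offset=2, physical=[A,B,C,D,E,F], logical=[C,D,E,F,A,B]
After op 3 (rotate(-2)): offset=0, physical=[A,B,C,D,E,F], logical=[A,B,C,D,E,F]
After op 4 (swap(3, 0)): offset=0, physical=[D,B,C,A,E,F], logical=[D,B,C,A,E,F]
After op 5 (rotate(+1)): offset=1, physical=[D,B,C,A,E,F], logical=[B,C,A,E,F,D]
After op 6 (rotate(-1)): offset=0, physical=[D,B,C,A,E,F], logical=[D,B,C,A,E,F]
After op 7 (swap(0, 3)): offset=0, physical=[A,B,C,D,E,F], logical=[A,B,C,D,E,F]
After op 8 (replace(1, 'k')): offset=0, physical=[A,k,C,D,E,F], logical=[A,k,C,D,E,F]
After op 9 (rotate(-1)): offset=5, physical=[A,k,C,D,E,F], logical=[F,A,k,C,D,E]
After op 10 (rotate(+1)): offset=0, physical=[A,k,C,D,E,F], logical=[A,k,C,D,E,F]

Answer: F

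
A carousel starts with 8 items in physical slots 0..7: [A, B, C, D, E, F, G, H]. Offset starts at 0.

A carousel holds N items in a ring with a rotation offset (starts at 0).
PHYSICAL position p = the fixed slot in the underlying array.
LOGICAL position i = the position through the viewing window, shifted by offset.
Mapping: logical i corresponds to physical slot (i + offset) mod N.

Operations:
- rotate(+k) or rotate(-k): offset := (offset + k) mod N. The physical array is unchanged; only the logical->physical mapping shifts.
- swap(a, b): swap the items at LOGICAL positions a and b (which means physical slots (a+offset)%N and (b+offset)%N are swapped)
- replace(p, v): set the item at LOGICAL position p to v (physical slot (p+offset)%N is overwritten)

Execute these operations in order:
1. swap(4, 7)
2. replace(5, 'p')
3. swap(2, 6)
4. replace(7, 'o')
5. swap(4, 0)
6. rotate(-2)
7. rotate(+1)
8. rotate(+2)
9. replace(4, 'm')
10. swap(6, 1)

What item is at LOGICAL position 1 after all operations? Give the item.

After op 1 (swap(4, 7)): offset=0, physical=[A,B,C,D,H,F,G,E], logical=[A,B,C,D,H,F,G,E]
After op 2 (replace(5, 'p')): offset=0, physical=[A,B,C,D,H,p,G,E], logical=[A,B,C,D,H,p,G,E]
After op 3 (swap(2, 6)): offset=0, physical=[A,B,G,D,H,p,C,E], logical=[A,B,G,D,H,p,C,E]
After op 4 (replace(7, 'o')): offset=0, physical=[A,B,G,D,H,p,C,o], logical=[A,B,G,D,H,p,C,o]
After op 5 (swap(4, 0)): offset=0, physical=[H,B,G,D,A,p,C,o], logical=[H,B,G,D,A,p,C,o]
After op 6 (rotate(-2)): offset=6, physical=[H,B,G,D,A,p,C,o], logical=[C,o,H,B,G,D,A,p]
After op 7 (rotate(+1)): offset=7, physical=[H,B,G,D,A,p,C,o], logical=[o,H,B,G,D,A,p,C]
After op 8 (rotate(+2)): offset=1, physical=[H,B,G,D,A,p,C,o], logical=[B,G,D,A,p,C,o,H]
After op 9 (replace(4, 'm')): offset=1, physical=[H,B,G,D,A,m,C,o], logical=[B,G,D,A,m,C,o,H]
After op 10 (swap(6, 1)): offset=1, physical=[H,B,o,D,A,m,C,G], logical=[B,o,D,A,m,C,G,H]

Answer: o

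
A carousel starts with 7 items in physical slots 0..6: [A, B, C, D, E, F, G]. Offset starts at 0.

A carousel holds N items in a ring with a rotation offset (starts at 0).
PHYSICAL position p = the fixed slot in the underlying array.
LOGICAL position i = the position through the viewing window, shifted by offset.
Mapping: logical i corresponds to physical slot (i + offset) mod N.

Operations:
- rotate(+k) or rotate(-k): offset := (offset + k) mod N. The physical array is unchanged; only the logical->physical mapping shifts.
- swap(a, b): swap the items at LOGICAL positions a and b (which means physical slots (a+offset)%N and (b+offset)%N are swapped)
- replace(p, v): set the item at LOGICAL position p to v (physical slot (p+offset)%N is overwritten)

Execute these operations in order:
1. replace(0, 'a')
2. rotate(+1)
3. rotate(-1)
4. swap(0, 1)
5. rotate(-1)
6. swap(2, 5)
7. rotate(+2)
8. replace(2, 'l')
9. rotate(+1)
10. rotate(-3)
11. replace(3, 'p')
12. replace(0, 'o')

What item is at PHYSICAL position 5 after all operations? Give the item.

Answer: F

Derivation:
After op 1 (replace(0, 'a')): offset=0, physical=[a,B,C,D,E,F,G], logical=[a,B,C,D,E,F,G]
After op 2 (rotate(+1)): offset=1, physical=[a,B,C,D,E,F,G], logical=[B,C,D,E,F,G,a]
After op 3 (rotate(-1)): offset=0, physical=[a,B,C,D,E,F,G], logical=[a,B,C,D,E,F,G]
After op 4 (swap(0, 1)): offset=0, physical=[B,a,C,D,E,F,G], logical=[B,a,C,D,E,F,G]
After op 5 (rotate(-1)): offset=6, physical=[B,a,C,D,E,F,G], logical=[G,B,a,C,D,E,F]
After op 6 (swap(2, 5)): offset=6, physical=[B,E,C,D,a,F,G], logical=[G,B,E,C,D,a,F]
After op 7 (rotate(+2)): offset=1, physical=[B,E,C,D,a,F,G], logical=[E,C,D,a,F,G,B]
After op 8 (replace(2, 'l')): offset=1, physical=[B,E,C,l,a,F,G], logical=[E,C,l,a,F,G,B]
After op 9 (rotate(+1)): offset=2, physical=[B,E,C,l,a,F,G], logical=[C,l,a,F,G,B,E]
After op 10 (rotate(-3)): offset=6, physical=[B,E,C,l,a,F,G], logical=[G,B,E,C,l,a,F]
After op 11 (replace(3, 'p')): offset=6, physical=[B,E,p,l,a,F,G], logical=[G,B,E,p,l,a,F]
After op 12 (replace(0, 'o')): offset=6, physical=[B,E,p,l,a,F,o], logical=[o,B,E,p,l,a,F]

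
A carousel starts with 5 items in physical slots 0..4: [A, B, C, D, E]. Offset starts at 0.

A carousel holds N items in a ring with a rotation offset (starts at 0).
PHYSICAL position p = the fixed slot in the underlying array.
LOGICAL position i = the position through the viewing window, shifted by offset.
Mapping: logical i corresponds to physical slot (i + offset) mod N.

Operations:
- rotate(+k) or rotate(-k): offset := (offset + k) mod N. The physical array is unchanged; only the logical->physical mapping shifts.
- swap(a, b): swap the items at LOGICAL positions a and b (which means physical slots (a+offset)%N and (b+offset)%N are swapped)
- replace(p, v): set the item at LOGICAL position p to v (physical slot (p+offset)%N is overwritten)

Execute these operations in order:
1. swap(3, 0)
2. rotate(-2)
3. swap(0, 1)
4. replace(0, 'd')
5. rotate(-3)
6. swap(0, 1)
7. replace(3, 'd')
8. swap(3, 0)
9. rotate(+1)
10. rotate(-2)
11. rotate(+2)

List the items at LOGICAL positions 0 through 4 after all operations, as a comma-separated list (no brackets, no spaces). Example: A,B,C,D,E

After op 1 (swap(3, 0)): offset=0, physical=[D,B,C,A,E], logical=[D,B,C,A,E]
After op 2 (rotate(-2)): offset=3, physical=[D,B,C,A,E], logical=[A,E,D,B,C]
After op 3 (swap(0, 1)): offset=3, physical=[D,B,C,E,A], logical=[E,A,D,B,C]
After op 4 (replace(0, 'd')): offset=3, physical=[D,B,C,d,A], logical=[d,A,D,B,C]
After op 5 (rotate(-3)): offset=0, physical=[D,B,C,d,A], logical=[D,B,C,d,A]
After op 6 (swap(0, 1)): offset=0, physical=[B,D,C,d,A], logical=[B,D,C,d,A]
After op 7 (replace(3, 'd')): offset=0, physical=[B,D,C,d,A], logical=[B,D,C,d,A]
After op 8 (swap(3, 0)): offset=0, physical=[d,D,C,B,A], logical=[d,D,C,B,A]
After op 9 (rotate(+1)): offset=1, physical=[d,D,C,B,A], logical=[D,C,B,A,d]
After op 10 (rotate(-2)): offset=4, physical=[d,D,C,B,A], logical=[A,d,D,C,B]
After op 11 (rotate(+2)): offset=1, physical=[d,D,C,B,A], logical=[D,C,B,A,d]

Answer: D,C,B,A,d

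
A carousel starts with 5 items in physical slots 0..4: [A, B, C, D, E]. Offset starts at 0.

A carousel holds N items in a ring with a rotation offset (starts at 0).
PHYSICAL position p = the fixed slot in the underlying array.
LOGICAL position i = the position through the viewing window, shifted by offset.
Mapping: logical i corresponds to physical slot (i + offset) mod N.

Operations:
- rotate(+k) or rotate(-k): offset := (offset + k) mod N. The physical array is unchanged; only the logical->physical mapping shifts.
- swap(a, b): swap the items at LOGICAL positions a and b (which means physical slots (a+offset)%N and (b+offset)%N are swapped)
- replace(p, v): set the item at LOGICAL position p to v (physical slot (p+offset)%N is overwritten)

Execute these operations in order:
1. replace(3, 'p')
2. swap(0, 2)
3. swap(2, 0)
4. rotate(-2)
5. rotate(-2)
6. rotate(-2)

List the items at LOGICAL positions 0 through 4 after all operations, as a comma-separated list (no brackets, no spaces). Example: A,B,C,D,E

After op 1 (replace(3, 'p')): offset=0, physical=[A,B,C,p,E], logical=[A,B,C,p,E]
After op 2 (swap(0, 2)): offset=0, physical=[C,B,A,p,E], logical=[C,B,A,p,E]
After op 3 (swap(2, 0)): offset=0, physical=[A,B,C,p,E], logical=[A,B,C,p,E]
After op 4 (rotate(-2)): offset=3, physical=[A,B,C,p,E], logical=[p,E,A,B,C]
After op 5 (rotate(-2)): offset=1, physical=[A,B,C,p,E], logical=[B,C,p,E,A]
After op 6 (rotate(-2)): offset=4, physical=[A,B,C,p,E], logical=[E,A,B,C,p]

Answer: E,A,B,C,p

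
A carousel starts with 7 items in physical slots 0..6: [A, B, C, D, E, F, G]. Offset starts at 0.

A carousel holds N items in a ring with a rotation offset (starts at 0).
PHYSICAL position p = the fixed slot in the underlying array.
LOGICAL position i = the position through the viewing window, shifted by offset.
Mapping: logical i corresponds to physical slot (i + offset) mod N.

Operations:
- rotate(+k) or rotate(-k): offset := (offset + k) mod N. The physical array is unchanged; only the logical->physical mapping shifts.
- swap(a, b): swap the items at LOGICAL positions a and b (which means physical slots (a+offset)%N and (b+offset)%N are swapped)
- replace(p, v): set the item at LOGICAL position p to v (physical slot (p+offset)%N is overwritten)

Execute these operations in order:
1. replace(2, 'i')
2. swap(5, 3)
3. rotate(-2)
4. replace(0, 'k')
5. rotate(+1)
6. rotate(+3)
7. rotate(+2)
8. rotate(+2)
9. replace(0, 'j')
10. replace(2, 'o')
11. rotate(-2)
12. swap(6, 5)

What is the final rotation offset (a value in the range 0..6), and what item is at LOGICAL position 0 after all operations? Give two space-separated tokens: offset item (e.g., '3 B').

After op 1 (replace(2, 'i')): offset=0, physical=[A,B,i,D,E,F,G], logical=[A,B,i,D,E,F,G]
After op 2 (swap(5, 3)): offset=0, physical=[A,B,i,F,E,D,G], logical=[A,B,i,F,E,D,G]
After op 3 (rotate(-2)): offset=5, physical=[A,B,i,F,E,D,G], logical=[D,G,A,B,i,F,E]
After op 4 (replace(0, 'k')): offset=5, physical=[A,B,i,F,E,k,G], logical=[k,G,A,B,i,F,E]
After op 5 (rotate(+1)): offset=6, physical=[A,B,i,F,E,k,G], logical=[G,A,B,i,F,E,k]
After op 6 (rotate(+3)): offset=2, physical=[A,B,i,F,E,k,G], logical=[i,F,E,k,G,A,B]
After op 7 (rotate(+2)): offset=4, physical=[A,B,i,F,E,k,G], logical=[E,k,G,A,B,i,F]
After op 8 (rotate(+2)): offset=6, physical=[A,B,i,F,E,k,G], logical=[G,A,B,i,F,E,k]
After op 9 (replace(0, 'j')): offset=6, physical=[A,B,i,F,E,k,j], logical=[j,A,B,i,F,E,k]
After op 10 (replace(2, 'o')): offset=6, physical=[A,o,i,F,E,k,j], logical=[j,A,o,i,F,E,k]
After op 11 (rotate(-2)): offset=4, physical=[A,o,i,F,E,k,j], logical=[E,k,j,A,o,i,F]
After op 12 (swap(6, 5)): offset=4, physical=[A,o,F,i,E,k,j], logical=[E,k,j,A,o,F,i]

Answer: 4 E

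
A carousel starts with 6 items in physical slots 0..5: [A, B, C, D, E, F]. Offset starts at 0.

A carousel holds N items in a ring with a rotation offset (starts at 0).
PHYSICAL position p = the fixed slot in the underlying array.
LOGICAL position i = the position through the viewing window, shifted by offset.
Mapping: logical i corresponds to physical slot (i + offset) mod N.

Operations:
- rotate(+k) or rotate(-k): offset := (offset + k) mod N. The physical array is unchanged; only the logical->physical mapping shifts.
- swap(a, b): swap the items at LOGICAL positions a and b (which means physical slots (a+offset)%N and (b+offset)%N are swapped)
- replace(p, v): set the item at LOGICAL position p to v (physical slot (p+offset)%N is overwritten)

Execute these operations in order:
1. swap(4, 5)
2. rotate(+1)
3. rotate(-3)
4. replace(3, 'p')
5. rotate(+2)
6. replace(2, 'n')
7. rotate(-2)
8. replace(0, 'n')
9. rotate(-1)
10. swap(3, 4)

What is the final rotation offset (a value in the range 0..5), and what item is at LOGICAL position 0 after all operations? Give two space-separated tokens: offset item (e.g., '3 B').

After op 1 (swap(4, 5)): offset=0, physical=[A,B,C,D,F,E], logical=[A,B,C,D,F,E]
After op 2 (rotate(+1)): offset=1, physical=[A,B,C,D,F,E], logical=[B,C,D,F,E,A]
After op 3 (rotate(-3)): offset=4, physical=[A,B,C,D,F,E], logical=[F,E,A,B,C,D]
After op 4 (replace(3, 'p')): offset=4, physical=[A,p,C,D,F,E], logical=[F,E,A,p,C,D]
After op 5 (rotate(+2)): offset=0, physical=[A,p,C,D,F,E], logical=[A,p,C,D,F,E]
After op 6 (replace(2, 'n')): offset=0, physical=[A,p,n,D,F,E], logical=[A,p,n,D,F,E]
After op 7 (rotate(-2)): offset=4, physical=[A,p,n,D,F,E], logical=[F,E,A,p,n,D]
After op 8 (replace(0, 'n')): offset=4, physical=[A,p,n,D,n,E], logical=[n,E,A,p,n,D]
After op 9 (rotate(-1)): offset=3, physical=[A,p,n,D,n,E], logical=[D,n,E,A,p,n]
After op 10 (swap(3, 4)): offset=3, physical=[p,A,n,D,n,E], logical=[D,n,E,p,A,n]

Answer: 3 D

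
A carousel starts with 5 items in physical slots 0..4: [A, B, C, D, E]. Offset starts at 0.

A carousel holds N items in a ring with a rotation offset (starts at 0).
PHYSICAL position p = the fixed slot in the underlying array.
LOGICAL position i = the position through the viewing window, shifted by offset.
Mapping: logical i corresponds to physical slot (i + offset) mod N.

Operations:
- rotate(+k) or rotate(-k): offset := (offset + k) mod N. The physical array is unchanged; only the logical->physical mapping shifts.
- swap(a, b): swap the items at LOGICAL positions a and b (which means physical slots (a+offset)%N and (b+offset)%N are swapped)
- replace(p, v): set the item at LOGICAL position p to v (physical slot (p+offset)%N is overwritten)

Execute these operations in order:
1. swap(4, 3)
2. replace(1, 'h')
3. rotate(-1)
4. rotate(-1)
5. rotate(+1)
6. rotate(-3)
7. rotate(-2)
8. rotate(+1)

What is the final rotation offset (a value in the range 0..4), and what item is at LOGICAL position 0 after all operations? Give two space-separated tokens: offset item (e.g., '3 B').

Answer: 0 A

Derivation:
After op 1 (swap(4, 3)): offset=0, physical=[A,B,C,E,D], logical=[A,B,C,E,D]
After op 2 (replace(1, 'h')): offset=0, physical=[A,h,C,E,D], logical=[A,h,C,E,D]
After op 3 (rotate(-1)): offset=4, physical=[A,h,C,E,D], logical=[D,A,h,C,E]
After op 4 (rotate(-1)): offset=3, physical=[A,h,C,E,D], logical=[E,D,A,h,C]
After op 5 (rotate(+1)): offset=4, physical=[A,h,C,E,D], logical=[D,A,h,C,E]
After op 6 (rotate(-3)): offset=1, physical=[A,h,C,E,D], logical=[h,C,E,D,A]
After op 7 (rotate(-2)): offset=4, physical=[A,h,C,E,D], logical=[D,A,h,C,E]
After op 8 (rotate(+1)): offset=0, physical=[A,h,C,E,D], logical=[A,h,C,E,D]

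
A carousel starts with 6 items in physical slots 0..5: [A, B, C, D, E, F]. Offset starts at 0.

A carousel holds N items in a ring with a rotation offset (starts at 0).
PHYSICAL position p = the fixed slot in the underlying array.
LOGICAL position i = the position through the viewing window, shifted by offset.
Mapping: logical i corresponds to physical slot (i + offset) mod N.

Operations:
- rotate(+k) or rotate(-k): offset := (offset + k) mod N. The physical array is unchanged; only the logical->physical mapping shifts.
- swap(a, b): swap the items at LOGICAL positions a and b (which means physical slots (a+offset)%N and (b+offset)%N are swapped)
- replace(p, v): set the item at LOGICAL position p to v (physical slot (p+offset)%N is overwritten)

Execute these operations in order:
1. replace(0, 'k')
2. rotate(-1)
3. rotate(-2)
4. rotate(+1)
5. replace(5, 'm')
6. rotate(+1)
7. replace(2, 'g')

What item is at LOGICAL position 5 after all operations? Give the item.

After op 1 (replace(0, 'k')): offset=0, physical=[k,B,C,D,E,F], logical=[k,B,C,D,E,F]
After op 2 (rotate(-1)): offset=5, physical=[k,B,C,D,E,F], logical=[F,k,B,C,D,E]
After op 3 (rotate(-2)): offset=3, physical=[k,B,C,D,E,F], logical=[D,E,F,k,B,C]
After op 4 (rotate(+1)): offset=4, physical=[k,B,C,D,E,F], logical=[E,F,k,B,C,D]
After op 5 (replace(5, 'm')): offset=4, physical=[k,B,C,m,E,F], logical=[E,F,k,B,C,m]
After op 6 (rotate(+1)): offset=5, physical=[k,B,C,m,E,F], logical=[F,k,B,C,m,E]
After op 7 (replace(2, 'g')): offset=5, physical=[k,g,C,m,E,F], logical=[F,k,g,C,m,E]

Answer: E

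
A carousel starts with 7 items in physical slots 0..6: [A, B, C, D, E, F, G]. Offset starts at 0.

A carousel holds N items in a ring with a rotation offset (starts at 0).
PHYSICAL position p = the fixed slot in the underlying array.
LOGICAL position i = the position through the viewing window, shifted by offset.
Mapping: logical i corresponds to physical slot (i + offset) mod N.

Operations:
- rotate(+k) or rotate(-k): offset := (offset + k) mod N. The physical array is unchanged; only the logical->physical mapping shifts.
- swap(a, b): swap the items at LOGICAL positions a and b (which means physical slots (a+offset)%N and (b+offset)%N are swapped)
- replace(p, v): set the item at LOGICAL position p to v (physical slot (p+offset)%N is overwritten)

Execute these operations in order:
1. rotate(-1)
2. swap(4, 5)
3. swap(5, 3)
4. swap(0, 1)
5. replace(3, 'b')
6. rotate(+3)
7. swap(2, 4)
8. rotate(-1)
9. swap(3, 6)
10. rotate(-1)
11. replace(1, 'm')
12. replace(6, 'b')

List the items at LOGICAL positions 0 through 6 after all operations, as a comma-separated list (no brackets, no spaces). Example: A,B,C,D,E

After op 1 (rotate(-1)): offset=6, physical=[A,B,C,D,E,F,G], logical=[G,A,B,C,D,E,F]
After op 2 (swap(4, 5)): offset=6, physical=[A,B,C,E,D,F,G], logical=[G,A,B,C,E,D,F]
After op 3 (swap(5, 3)): offset=6, physical=[A,B,D,E,C,F,G], logical=[G,A,B,D,E,C,F]
After op 4 (swap(0, 1)): offset=6, physical=[G,B,D,E,C,F,A], logical=[A,G,B,D,E,C,F]
After op 5 (replace(3, 'b')): offset=6, physical=[G,B,b,E,C,F,A], logical=[A,G,B,b,E,C,F]
After op 6 (rotate(+3)): offset=2, physical=[G,B,b,E,C,F,A], logical=[b,E,C,F,A,G,B]
After op 7 (swap(2, 4)): offset=2, physical=[G,B,b,E,A,F,C], logical=[b,E,A,F,C,G,B]
After op 8 (rotate(-1)): offset=1, physical=[G,B,b,E,A,F,C], logical=[B,b,E,A,F,C,G]
After op 9 (swap(3, 6)): offset=1, physical=[A,B,b,E,G,F,C], logical=[B,b,E,G,F,C,A]
After op 10 (rotate(-1)): offset=0, physical=[A,B,b,E,G,F,C], logical=[A,B,b,E,G,F,C]
After op 11 (replace(1, 'm')): offset=0, physical=[A,m,b,E,G,F,C], logical=[A,m,b,E,G,F,C]
After op 12 (replace(6, 'b')): offset=0, physical=[A,m,b,E,G,F,b], logical=[A,m,b,E,G,F,b]

Answer: A,m,b,E,G,F,b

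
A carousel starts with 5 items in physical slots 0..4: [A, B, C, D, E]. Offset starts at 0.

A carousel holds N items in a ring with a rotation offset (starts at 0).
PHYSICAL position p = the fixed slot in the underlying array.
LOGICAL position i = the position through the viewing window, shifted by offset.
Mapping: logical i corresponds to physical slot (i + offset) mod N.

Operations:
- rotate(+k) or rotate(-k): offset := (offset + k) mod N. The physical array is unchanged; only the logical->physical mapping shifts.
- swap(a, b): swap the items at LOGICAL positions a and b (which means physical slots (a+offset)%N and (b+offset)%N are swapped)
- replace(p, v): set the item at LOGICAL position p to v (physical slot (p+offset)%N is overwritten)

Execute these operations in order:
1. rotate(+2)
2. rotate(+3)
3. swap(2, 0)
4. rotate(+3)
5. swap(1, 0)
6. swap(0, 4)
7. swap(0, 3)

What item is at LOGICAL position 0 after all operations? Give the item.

Answer: B

Derivation:
After op 1 (rotate(+2)): offset=2, physical=[A,B,C,D,E], logical=[C,D,E,A,B]
After op 2 (rotate(+3)): offset=0, physical=[A,B,C,D,E], logical=[A,B,C,D,E]
After op 3 (swap(2, 0)): offset=0, physical=[C,B,A,D,E], logical=[C,B,A,D,E]
After op 4 (rotate(+3)): offset=3, physical=[C,B,A,D,E], logical=[D,E,C,B,A]
After op 5 (swap(1, 0)): offset=3, physical=[C,B,A,E,D], logical=[E,D,C,B,A]
After op 6 (swap(0, 4)): offset=3, physical=[C,B,E,A,D], logical=[A,D,C,B,E]
After op 7 (swap(0, 3)): offset=3, physical=[C,A,E,B,D], logical=[B,D,C,A,E]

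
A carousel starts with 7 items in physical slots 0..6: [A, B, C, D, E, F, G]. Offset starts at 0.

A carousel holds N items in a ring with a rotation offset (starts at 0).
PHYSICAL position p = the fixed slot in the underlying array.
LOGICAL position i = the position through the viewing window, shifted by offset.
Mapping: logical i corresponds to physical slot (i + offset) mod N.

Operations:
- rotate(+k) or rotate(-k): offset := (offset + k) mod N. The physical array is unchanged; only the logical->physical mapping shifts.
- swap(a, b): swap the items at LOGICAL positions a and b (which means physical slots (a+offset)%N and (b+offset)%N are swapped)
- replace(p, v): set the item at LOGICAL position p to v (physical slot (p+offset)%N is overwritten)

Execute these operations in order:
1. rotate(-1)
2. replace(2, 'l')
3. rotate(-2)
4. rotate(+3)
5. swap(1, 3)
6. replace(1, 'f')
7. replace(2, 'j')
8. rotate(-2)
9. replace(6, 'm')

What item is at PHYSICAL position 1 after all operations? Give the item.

After op 1 (rotate(-1)): offset=6, physical=[A,B,C,D,E,F,G], logical=[G,A,B,C,D,E,F]
After op 2 (replace(2, 'l')): offset=6, physical=[A,l,C,D,E,F,G], logical=[G,A,l,C,D,E,F]
After op 3 (rotate(-2)): offset=4, physical=[A,l,C,D,E,F,G], logical=[E,F,G,A,l,C,D]
After op 4 (rotate(+3)): offset=0, physical=[A,l,C,D,E,F,G], logical=[A,l,C,D,E,F,G]
After op 5 (swap(1, 3)): offset=0, physical=[A,D,C,l,E,F,G], logical=[A,D,C,l,E,F,G]
After op 6 (replace(1, 'f')): offset=0, physical=[A,f,C,l,E,F,G], logical=[A,f,C,l,E,F,G]
After op 7 (replace(2, 'j')): offset=0, physical=[A,f,j,l,E,F,G], logical=[A,f,j,l,E,F,G]
After op 8 (rotate(-2)): offset=5, physical=[A,f,j,l,E,F,G], logical=[F,G,A,f,j,l,E]
After op 9 (replace(6, 'm')): offset=5, physical=[A,f,j,l,m,F,G], logical=[F,G,A,f,j,l,m]

Answer: f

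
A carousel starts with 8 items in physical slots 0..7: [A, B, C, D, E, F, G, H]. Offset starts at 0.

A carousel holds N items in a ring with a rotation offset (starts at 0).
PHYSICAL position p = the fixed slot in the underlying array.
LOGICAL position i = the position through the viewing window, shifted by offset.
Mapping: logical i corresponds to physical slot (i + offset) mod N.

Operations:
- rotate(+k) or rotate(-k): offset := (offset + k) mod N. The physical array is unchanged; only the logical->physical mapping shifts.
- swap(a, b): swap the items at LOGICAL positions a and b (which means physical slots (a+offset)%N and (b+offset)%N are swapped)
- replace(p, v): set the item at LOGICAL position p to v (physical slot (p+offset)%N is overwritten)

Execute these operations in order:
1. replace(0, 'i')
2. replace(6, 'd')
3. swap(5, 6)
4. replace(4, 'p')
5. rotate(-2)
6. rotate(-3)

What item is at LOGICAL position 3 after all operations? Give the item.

Answer: F

Derivation:
After op 1 (replace(0, 'i')): offset=0, physical=[i,B,C,D,E,F,G,H], logical=[i,B,C,D,E,F,G,H]
After op 2 (replace(6, 'd')): offset=0, physical=[i,B,C,D,E,F,d,H], logical=[i,B,C,D,E,F,d,H]
After op 3 (swap(5, 6)): offset=0, physical=[i,B,C,D,E,d,F,H], logical=[i,B,C,D,E,d,F,H]
After op 4 (replace(4, 'p')): offset=0, physical=[i,B,C,D,p,d,F,H], logical=[i,B,C,D,p,d,F,H]
After op 5 (rotate(-2)): offset=6, physical=[i,B,C,D,p,d,F,H], logical=[F,H,i,B,C,D,p,d]
After op 6 (rotate(-3)): offset=3, physical=[i,B,C,D,p,d,F,H], logical=[D,p,d,F,H,i,B,C]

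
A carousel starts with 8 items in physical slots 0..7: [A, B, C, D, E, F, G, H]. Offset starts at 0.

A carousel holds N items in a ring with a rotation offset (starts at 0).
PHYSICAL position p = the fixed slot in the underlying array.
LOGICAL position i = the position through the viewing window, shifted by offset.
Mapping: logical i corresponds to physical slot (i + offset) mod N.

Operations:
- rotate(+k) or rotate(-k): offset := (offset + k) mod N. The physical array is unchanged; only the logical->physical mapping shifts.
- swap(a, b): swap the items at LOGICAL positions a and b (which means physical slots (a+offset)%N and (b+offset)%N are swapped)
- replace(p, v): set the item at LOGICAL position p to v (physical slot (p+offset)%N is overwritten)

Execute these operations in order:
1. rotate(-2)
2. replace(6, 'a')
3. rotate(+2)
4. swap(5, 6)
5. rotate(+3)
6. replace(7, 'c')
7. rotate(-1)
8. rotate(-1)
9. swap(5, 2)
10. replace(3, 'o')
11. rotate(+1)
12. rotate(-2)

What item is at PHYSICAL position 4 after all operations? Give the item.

After op 1 (rotate(-2)): offset=6, physical=[A,B,C,D,E,F,G,H], logical=[G,H,A,B,C,D,E,F]
After op 2 (replace(6, 'a')): offset=6, physical=[A,B,C,D,a,F,G,H], logical=[G,H,A,B,C,D,a,F]
After op 3 (rotate(+2)): offset=0, physical=[A,B,C,D,a,F,G,H], logical=[A,B,C,D,a,F,G,H]
After op 4 (swap(5, 6)): offset=0, physical=[A,B,C,D,a,G,F,H], logical=[A,B,C,D,a,G,F,H]
After op 5 (rotate(+3)): offset=3, physical=[A,B,C,D,a,G,F,H], logical=[D,a,G,F,H,A,B,C]
After op 6 (replace(7, 'c')): offset=3, physical=[A,B,c,D,a,G,F,H], logical=[D,a,G,F,H,A,B,c]
After op 7 (rotate(-1)): offset=2, physical=[A,B,c,D,a,G,F,H], logical=[c,D,a,G,F,H,A,B]
After op 8 (rotate(-1)): offset=1, physical=[A,B,c,D,a,G,F,H], logical=[B,c,D,a,G,F,H,A]
After op 9 (swap(5, 2)): offset=1, physical=[A,B,c,F,a,G,D,H], logical=[B,c,F,a,G,D,H,A]
After op 10 (replace(3, 'o')): offset=1, physical=[A,B,c,F,o,G,D,H], logical=[B,c,F,o,G,D,H,A]
After op 11 (rotate(+1)): offset=2, physical=[A,B,c,F,o,G,D,H], logical=[c,F,o,G,D,H,A,B]
After op 12 (rotate(-2)): offset=0, physical=[A,B,c,F,o,G,D,H], logical=[A,B,c,F,o,G,D,H]

Answer: o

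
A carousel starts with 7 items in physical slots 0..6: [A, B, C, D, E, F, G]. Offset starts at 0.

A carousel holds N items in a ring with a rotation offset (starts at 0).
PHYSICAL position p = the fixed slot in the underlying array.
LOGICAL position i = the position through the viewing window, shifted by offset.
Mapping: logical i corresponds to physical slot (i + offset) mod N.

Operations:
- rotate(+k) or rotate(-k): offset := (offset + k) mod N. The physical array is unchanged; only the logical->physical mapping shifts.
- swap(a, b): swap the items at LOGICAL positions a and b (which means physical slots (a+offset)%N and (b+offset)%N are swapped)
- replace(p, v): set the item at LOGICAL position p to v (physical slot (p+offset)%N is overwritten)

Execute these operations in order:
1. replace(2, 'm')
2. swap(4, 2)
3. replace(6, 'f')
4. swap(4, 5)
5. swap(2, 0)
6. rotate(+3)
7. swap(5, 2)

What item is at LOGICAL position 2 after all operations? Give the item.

After op 1 (replace(2, 'm')): offset=0, physical=[A,B,m,D,E,F,G], logical=[A,B,m,D,E,F,G]
After op 2 (swap(4, 2)): offset=0, physical=[A,B,E,D,m,F,G], logical=[A,B,E,D,m,F,G]
After op 3 (replace(6, 'f')): offset=0, physical=[A,B,E,D,m,F,f], logical=[A,B,E,D,m,F,f]
After op 4 (swap(4, 5)): offset=0, physical=[A,B,E,D,F,m,f], logical=[A,B,E,D,F,m,f]
After op 5 (swap(2, 0)): offset=0, physical=[E,B,A,D,F,m,f], logical=[E,B,A,D,F,m,f]
After op 6 (rotate(+3)): offset=3, physical=[E,B,A,D,F,m,f], logical=[D,F,m,f,E,B,A]
After op 7 (swap(5, 2)): offset=3, physical=[E,m,A,D,F,B,f], logical=[D,F,B,f,E,m,A]

Answer: B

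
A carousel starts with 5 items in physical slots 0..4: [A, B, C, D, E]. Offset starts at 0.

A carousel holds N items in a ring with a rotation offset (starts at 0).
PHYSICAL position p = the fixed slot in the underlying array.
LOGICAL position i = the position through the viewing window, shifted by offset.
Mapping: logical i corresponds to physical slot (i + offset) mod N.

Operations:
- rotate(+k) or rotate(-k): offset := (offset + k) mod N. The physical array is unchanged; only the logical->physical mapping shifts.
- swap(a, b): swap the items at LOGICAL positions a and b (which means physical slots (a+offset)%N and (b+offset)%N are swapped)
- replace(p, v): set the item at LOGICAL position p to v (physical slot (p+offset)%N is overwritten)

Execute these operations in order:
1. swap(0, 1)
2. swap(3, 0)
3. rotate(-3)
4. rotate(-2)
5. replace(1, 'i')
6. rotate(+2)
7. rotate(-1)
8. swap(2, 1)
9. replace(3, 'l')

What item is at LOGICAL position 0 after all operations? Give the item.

Answer: i

Derivation:
After op 1 (swap(0, 1)): offset=0, physical=[B,A,C,D,E], logical=[B,A,C,D,E]
After op 2 (swap(3, 0)): offset=0, physical=[D,A,C,B,E], logical=[D,A,C,B,E]
After op 3 (rotate(-3)): offset=2, physical=[D,A,C,B,E], logical=[C,B,E,D,A]
After op 4 (rotate(-2)): offset=0, physical=[D,A,C,B,E], logical=[D,A,C,B,E]
After op 5 (replace(1, 'i')): offset=0, physical=[D,i,C,B,E], logical=[D,i,C,B,E]
After op 6 (rotate(+2)): offset=2, physical=[D,i,C,B,E], logical=[C,B,E,D,i]
After op 7 (rotate(-1)): offset=1, physical=[D,i,C,B,E], logical=[i,C,B,E,D]
After op 8 (swap(2, 1)): offset=1, physical=[D,i,B,C,E], logical=[i,B,C,E,D]
After op 9 (replace(3, 'l')): offset=1, physical=[D,i,B,C,l], logical=[i,B,C,l,D]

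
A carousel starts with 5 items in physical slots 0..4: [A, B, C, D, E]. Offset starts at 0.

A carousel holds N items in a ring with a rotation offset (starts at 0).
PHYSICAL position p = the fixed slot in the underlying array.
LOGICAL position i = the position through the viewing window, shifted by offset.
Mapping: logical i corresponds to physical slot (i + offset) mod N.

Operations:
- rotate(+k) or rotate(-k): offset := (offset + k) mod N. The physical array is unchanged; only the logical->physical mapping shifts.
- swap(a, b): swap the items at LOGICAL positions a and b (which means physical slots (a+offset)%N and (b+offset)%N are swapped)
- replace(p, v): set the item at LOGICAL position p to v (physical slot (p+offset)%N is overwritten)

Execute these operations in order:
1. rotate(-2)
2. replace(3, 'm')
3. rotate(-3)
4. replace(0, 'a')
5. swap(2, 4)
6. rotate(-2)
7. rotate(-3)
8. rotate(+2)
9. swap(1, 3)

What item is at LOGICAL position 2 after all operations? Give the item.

After op 1 (rotate(-2)): offset=3, physical=[A,B,C,D,E], logical=[D,E,A,B,C]
After op 2 (replace(3, 'm')): offset=3, physical=[A,m,C,D,E], logical=[D,E,A,m,C]
After op 3 (rotate(-3)): offset=0, physical=[A,m,C,D,E], logical=[A,m,C,D,E]
After op 4 (replace(0, 'a')): offset=0, physical=[a,m,C,D,E], logical=[a,m,C,D,E]
After op 5 (swap(2, 4)): offset=0, physical=[a,m,E,D,C], logical=[a,m,E,D,C]
After op 6 (rotate(-2)): offset=3, physical=[a,m,E,D,C], logical=[D,C,a,m,E]
After op 7 (rotate(-3)): offset=0, physical=[a,m,E,D,C], logical=[a,m,E,D,C]
After op 8 (rotate(+2)): offset=2, physical=[a,m,E,D,C], logical=[E,D,C,a,m]
After op 9 (swap(1, 3)): offset=2, physical=[D,m,E,a,C], logical=[E,a,C,D,m]

Answer: C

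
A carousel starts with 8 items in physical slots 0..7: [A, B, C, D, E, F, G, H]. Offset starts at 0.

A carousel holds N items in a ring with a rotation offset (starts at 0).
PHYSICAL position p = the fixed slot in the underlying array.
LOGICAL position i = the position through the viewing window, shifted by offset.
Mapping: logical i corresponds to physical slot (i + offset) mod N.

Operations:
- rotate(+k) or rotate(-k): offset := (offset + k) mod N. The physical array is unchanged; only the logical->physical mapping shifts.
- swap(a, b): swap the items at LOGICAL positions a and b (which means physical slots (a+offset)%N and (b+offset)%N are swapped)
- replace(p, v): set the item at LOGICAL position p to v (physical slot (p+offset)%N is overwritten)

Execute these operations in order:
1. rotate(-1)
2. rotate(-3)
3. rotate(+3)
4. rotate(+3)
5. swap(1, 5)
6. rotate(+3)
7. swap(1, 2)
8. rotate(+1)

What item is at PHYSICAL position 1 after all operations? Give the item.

After op 1 (rotate(-1)): offset=7, physical=[A,B,C,D,E,F,G,H], logical=[H,A,B,C,D,E,F,G]
After op 2 (rotate(-3)): offset=4, physical=[A,B,C,D,E,F,G,H], logical=[E,F,G,H,A,B,C,D]
After op 3 (rotate(+3)): offset=7, physical=[A,B,C,D,E,F,G,H], logical=[H,A,B,C,D,E,F,G]
After op 4 (rotate(+3)): offset=2, physical=[A,B,C,D,E,F,G,H], logical=[C,D,E,F,G,H,A,B]
After op 5 (swap(1, 5)): offset=2, physical=[A,B,C,H,E,F,G,D], logical=[C,H,E,F,G,D,A,B]
After op 6 (rotate(+3)): offset=5, physical=[A,B,C,H,E,F,G,D], logical=[F,G,D,A,B,C,H,E]
After op 7 (swap(1, 2)): offset=5, physical=[A,B,C,H,E,F,D,G], logical=[F,D,G,A,B,C,H,E]
After op 8 (rotate(+1)): offset=6, physical=[A,B,C,H,E,F,D,G], logical=[D,G,A,B,C,H,E,F]

Answer: B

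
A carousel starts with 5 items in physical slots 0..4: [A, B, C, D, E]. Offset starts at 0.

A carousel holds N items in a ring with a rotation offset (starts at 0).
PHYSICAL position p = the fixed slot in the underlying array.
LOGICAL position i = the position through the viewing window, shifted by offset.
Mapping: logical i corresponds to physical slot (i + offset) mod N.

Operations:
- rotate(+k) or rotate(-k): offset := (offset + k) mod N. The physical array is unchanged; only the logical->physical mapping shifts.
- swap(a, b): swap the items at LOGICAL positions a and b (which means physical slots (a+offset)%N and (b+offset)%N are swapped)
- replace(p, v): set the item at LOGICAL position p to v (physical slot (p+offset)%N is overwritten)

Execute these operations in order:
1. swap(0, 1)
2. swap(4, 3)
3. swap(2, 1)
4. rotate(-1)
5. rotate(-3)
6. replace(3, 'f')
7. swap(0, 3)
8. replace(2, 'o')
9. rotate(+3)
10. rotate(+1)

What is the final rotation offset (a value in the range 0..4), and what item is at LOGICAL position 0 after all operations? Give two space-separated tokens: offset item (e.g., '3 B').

After op 1 (swap(0, 1)): offset=0, physical=[B,A,C,D,E], logical=[B,A,C,D,E]
After op 2 (swap(4, 3)): offset=0, physical=[B,A,C,E,D], logical=[B,A,C,E,D]
After op 3 (swap(2, 1)): offset=0, physical=[B,C,A,E,D], logical=[B,C,A,E,D]
After op 4 (rotate(-1)): offset=4, physical=[B,C,A,E,D], logical=[D,B,C,A,E]
After op 5 (rotate(-3)): offset=1, physical=[B,C,A,E,D], logical=[C,A,E,D,B]
After op 6 (replace(3, 'f')): offset=1, physical=[B,C,A,E,f], logical=[C,A,E,f,B]
After op 7 (swap(0, 3)): offset=1, physical=[B,f,A,E,C], logical=[f,A,E,C,B]
After op 8 (replace(2, 'o')): offset=1, physical=[B,f,A,o,C], logical=[f,A,o,C,B]
After op 9 (rotate(+3)): offset=4, physical=[B,f,A,o,C], logical=[C,B,f,A,o]
After op 10 (rotate(+1)): offset=0, physical=[B,f,A,o,C], logical=[B,f,A,o,C]

Answer: 0 B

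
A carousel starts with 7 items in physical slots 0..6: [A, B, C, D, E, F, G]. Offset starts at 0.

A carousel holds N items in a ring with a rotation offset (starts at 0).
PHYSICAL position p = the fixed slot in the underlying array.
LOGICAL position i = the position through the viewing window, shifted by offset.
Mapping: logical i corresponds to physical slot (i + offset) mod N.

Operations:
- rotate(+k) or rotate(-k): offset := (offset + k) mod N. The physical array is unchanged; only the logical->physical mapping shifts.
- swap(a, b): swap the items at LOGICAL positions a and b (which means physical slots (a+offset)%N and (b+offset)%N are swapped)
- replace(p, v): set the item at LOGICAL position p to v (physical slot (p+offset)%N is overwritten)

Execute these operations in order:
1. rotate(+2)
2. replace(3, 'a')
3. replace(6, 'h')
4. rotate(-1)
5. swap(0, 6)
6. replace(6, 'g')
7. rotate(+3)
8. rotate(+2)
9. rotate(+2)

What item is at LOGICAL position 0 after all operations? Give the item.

Answer: A

Derivation:
After op 1 (rotate(+2)): offset=2, physical=[A,B,C,D,E,F,G], logical=[C,D,E,F,G,A,B]
After op 2 (replace(3, 'a')): offset=2, physical=[A,B,C,D,E,a,G], logical=[C,D,E,a,G,A,B]
After op 3 (replace(6, 'h')): offset=2, physical=[A,h,C,D,E,a,G], logical=[C,D,E,a,G,A,h]
After op 4 (rotate(-1)): offset=1, physical=[A,h,C,D,E,a,G], logical=[h,C,D,E,a,G,A]
After op 5 (swap(0, 6)): offset=1, physical=[h,A,C,D,E,a,G], logical=[A,C,D,E,a,G,h]
After op 6 (replace(6, 'g')): offset=1, physical=[g,A,C,D,E,a,G], logical=[A,C,D,E,a,G,g]
After op 7 (rotate(+3)): offset=4, physical=[g,A,C,D,E,a,G], logical=[E,a,G,g,A,C,D]
After op 8 (rotate(+2)): offset=6, physical=[g,A,C,D,E,a,G], logical=[G,g,A,C,D,E,a]
After op 9 (rotate(+2)): offset=1, physical=[g,A,C,D,E,a,G], logical=[A,C,D,E,a,G,g]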